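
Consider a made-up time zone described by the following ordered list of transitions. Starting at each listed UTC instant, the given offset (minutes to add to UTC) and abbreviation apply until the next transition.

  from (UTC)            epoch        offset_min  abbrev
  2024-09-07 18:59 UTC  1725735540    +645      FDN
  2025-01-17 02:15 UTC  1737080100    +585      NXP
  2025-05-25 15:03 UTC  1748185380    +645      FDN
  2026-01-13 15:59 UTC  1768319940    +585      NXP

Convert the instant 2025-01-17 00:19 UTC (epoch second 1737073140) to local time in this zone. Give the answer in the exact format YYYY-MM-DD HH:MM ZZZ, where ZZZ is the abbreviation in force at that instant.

Query: 2025-01-17 00:19 UTC
Rule 1/4 (FDN, +10:45): 2024-09-07 18:59 UTC ≤ query < 2025-01-17 02:15 UTC
0·60 + 19 + 645 = 664 min
664 = 0·1440 + 664; 664 = 11·60 + 4 → 11:04, same day
→ 2025-01-17 11:04 FDN

2025-01-17 11:04 FDN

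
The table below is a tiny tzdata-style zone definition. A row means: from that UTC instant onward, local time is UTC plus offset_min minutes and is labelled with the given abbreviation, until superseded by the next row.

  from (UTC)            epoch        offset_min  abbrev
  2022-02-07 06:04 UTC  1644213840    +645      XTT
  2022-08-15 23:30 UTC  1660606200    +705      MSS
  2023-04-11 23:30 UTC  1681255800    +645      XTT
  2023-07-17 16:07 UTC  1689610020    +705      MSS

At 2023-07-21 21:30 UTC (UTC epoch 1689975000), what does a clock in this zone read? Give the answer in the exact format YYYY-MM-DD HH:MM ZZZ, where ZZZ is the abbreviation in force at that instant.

2023-07-22 09:15 MSS

Query: 2023-07-21 21:30 UTC
Rule 4/4 (MSS, +11:45): 2023-07-17 16:07 UTC ≤ query < +∞
21·60 + 30 + 705 = 1995 min
1995 = 1·1440 + 555; 555 = 9·60 + 15 → 09:15, 2023-07-21 + 1 day = 2023-07-22
→ 2023-07-22 09:15 MSS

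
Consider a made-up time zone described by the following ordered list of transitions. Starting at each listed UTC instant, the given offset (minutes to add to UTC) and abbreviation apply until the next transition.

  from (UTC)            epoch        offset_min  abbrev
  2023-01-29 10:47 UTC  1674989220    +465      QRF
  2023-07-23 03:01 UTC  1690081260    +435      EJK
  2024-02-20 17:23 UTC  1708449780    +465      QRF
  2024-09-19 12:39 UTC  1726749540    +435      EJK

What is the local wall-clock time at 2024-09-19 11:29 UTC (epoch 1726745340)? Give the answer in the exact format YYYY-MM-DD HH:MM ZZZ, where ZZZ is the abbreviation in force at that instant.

Query: 2024-09-19 11:29 UTC
Rule 3/4 (QRF, +07:45): 2024-02-20 17:23 UTC ≤ query < 2024-09-19 12:39 UTC
11·60 + 29 + 465 = 1154 min
1154 = 0·1440 + 1154; 1154 = 19·60 + 14 → 19:14, same day
→ 2024-09-19 19:14 QRF

2024-09-19 19:14 QRF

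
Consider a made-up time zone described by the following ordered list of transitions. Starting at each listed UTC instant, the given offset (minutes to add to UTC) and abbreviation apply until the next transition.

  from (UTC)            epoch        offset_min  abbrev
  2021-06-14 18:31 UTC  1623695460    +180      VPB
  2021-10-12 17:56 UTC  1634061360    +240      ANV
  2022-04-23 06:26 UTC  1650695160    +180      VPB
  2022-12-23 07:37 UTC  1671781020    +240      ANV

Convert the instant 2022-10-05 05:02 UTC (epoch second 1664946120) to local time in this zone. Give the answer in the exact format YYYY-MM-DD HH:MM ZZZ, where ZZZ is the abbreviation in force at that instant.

2022-10-05 08:02 VPB

Query: 2022-10-05 05:02 UTC
Rule 3/4 (VPB, +03:00): 2022-04-23 06:26 UTC ≤ query < 2022-12-23 07:37 UTC
5·60 + 2 + 180 = 482 min
482 = 0·1440 + 482; 482 = 8·60 + 2 → 08:02, same day
→ 2022-10-05 08:02 VPB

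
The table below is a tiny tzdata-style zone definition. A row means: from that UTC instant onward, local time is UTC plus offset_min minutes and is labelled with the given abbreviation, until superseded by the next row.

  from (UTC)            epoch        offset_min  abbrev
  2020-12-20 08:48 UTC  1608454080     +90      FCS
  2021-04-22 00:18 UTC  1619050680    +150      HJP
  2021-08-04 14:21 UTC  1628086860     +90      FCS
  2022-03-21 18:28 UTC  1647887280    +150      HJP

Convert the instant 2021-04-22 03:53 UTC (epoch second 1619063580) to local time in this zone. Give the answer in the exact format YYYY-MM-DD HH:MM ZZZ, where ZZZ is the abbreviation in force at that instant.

Query: 2021-04-22 03:53 UTC
Rule 2/4 (HJP, +02:30): 2021-04-22 00:18 UTC ≤ query < 2021-08-04 14:21 UTC
3·60 + 53 + 150 = 383 min
383 = 0·1440 + 383; 383 = 6·60 + 23 → 06:23, same day
→ 2021-04-22 06:23 HJP

2021-04-22 06:23 HJP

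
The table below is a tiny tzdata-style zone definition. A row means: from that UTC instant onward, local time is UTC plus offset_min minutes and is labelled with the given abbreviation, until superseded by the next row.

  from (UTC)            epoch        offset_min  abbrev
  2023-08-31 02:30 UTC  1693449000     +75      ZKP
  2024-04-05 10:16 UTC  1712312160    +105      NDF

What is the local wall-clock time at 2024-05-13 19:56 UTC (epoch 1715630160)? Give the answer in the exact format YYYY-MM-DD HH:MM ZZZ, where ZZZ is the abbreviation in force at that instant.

Query: 2024-05-13 19:56 UTC
Rule 2/2 (NDF, +01:45): 2024-04-05 10:16 UTC ≤ query < +∞
19·60 + 56 + 105 = 1301 min
1301 = 0·1440 + 1301; 1301 = 21·60 + 41 → 21:41, same day
→ 2024-05-13 21:41 NDF

2024-05-13 21:41 NDF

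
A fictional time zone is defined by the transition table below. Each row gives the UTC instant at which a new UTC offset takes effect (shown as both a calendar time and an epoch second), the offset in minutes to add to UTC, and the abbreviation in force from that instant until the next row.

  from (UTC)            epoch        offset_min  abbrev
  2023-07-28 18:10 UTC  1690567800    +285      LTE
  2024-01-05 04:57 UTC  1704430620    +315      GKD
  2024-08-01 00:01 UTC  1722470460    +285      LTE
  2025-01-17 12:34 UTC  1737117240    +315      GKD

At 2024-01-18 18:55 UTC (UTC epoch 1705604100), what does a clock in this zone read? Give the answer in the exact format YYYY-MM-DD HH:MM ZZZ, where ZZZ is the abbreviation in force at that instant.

2024-01-19 00:10 GKD

Query: 2024-01-18 18:55 UTC
Rule 2/4 (GKD, +05:15): 2024-01-05 04:57 UTC ≤ query < 2024-08-01 00:01 UTC
18·60 + 55 + 315 = 1450 min
1450 = 1·1440 + 10; 10 = 0·60 + 10 → 00:10, 2024-01-18 + 1 day = 2024-01-19
→ 2024-01-19 00:10 GKD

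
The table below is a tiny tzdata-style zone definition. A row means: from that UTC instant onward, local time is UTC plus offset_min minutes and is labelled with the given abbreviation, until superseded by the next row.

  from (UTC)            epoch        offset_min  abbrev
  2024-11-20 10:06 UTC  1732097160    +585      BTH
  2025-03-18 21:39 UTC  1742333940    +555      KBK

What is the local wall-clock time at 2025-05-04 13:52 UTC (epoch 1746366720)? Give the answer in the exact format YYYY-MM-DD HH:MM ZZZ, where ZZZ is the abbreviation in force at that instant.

Query: 2025-05-04 13:52 UTC
Rule 2/2 (KBK, +09:15): 2025-03-18 21:39 UTC ≤ query < +∞
13·60 + 52 + 555 = 1387 min
1387 = 0·1440 + 1387; 1387 = 23·60 + 7 → 23:07, same day
→ 2025-05-04 23:07 KBK

2025-05-04 23:07 KBK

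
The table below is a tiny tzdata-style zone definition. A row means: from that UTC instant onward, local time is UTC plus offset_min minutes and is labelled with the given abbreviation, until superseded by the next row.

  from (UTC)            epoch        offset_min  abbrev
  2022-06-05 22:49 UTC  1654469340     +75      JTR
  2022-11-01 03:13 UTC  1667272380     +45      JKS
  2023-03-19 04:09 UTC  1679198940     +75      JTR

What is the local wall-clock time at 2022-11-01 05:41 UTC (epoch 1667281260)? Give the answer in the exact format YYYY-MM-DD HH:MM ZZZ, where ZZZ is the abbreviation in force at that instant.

2022-11-01 06:26 JKS

Query: 2022-11-01 05:41 UTC
Rule 2/3 (JKS, +00:45): 2022-11-01 03:13 UTC ≤ query < 2023-03-19 04:09 UTC
5·60 + 41 + 45 = 386 min
386 = 0·1440 + 386; 386 = 6·60 + 26 → 06:26, same day
→ 2022-11-01 06:26 JKS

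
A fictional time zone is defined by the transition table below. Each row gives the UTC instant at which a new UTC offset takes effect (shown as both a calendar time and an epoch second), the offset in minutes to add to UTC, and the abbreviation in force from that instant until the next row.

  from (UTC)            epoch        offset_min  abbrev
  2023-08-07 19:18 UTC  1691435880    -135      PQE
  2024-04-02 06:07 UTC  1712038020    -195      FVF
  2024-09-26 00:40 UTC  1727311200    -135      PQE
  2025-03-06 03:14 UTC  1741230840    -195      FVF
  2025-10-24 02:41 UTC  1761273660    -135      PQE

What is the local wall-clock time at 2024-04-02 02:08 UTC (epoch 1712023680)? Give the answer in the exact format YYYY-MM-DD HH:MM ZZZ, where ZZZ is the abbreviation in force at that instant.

2024-04-01 23:53 PQE

Query: 2024-04-02 02:08 UTC
Rule 1/5 (PQE, -02:15): 2023-08-07 19:18 UTC ≤ query < 2024-04-02 06:07 UTC
2·60 + 8 - 135 = -7 min
-7 = -1·1440 + 1433; 1433 = 23·60 + 53 → 23:53, 2024-04-02 - 1 day = 2024-04-01
→ 2024-04-01 23:53 PQE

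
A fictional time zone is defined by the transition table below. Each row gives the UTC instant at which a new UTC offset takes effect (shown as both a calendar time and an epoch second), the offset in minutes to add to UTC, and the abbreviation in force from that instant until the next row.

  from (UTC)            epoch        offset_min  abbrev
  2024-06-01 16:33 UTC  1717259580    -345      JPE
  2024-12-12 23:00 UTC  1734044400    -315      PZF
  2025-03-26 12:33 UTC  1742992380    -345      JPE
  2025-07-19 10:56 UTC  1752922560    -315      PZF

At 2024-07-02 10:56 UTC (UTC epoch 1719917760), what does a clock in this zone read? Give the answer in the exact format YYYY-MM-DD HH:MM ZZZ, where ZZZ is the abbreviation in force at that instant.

Query: 2024-07-02 10:56 UTC
Rule 1/4 (JPE, -05:45): 2024-06-01 16:33 UTC ≤ query < 2024-12-12 23:00 UTC
10·60 + 56 - 345 = 311 min
311 = 0·1440 + 311; 311 = 5·60 + 11 → 05:11, same day
→ 2024-07-02 05:11 JPE

2024-07-02 05:11 JPE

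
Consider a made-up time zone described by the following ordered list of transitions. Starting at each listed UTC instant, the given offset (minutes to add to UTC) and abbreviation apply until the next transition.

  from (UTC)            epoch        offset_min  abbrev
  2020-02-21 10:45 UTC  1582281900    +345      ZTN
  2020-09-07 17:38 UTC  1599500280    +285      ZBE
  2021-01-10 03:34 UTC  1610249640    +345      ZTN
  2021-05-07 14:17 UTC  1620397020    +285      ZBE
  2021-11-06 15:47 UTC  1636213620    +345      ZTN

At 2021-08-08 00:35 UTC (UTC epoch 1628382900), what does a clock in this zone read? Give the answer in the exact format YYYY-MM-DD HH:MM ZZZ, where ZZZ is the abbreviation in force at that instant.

2021-08-08 05:20 ZBE

Query: 2021-08-08 00:35 UTC
Rule 4/5 (ZBE, +04:45): 2021-05-07 14:17 UTC ≤ query < 2021-11-06 15:47 UTC
0·60 + 35 + 285 = 320 min
320 = 0·1440 + 320; 320 = 5·60 + 20 → 05:20, same day
→ 2021-08-08 05:20 ZBE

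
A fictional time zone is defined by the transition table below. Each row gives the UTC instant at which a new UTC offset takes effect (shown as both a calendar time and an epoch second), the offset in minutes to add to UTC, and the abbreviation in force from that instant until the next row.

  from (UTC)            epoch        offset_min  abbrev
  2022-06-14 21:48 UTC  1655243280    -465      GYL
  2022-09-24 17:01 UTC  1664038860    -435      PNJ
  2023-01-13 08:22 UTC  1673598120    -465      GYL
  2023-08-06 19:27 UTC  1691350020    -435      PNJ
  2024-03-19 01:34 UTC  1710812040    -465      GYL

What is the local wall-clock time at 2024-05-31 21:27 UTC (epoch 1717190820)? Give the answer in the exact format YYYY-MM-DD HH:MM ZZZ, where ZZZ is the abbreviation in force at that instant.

2024-05-31 13:42 GYL

Query: 2024-05-31 21:27 UTC
Rule 5/5 (GYL, -07:45): 2024-03-19 01:34 UTC ≤ query < +∞
21·60 + 27 - 465 = 822 min
822 = 0·1440 + 822; 822 = 13·60 + 42 → 13:42, same day
→ 2024-05-31 13:42 GYL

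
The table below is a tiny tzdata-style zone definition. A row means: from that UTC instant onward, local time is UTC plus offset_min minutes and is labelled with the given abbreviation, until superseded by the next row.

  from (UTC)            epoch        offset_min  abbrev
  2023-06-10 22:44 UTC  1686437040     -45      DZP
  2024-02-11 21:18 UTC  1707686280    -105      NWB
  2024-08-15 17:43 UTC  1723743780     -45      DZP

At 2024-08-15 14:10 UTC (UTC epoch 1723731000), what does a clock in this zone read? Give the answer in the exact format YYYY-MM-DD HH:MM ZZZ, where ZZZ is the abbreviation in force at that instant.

Query: 2024-08-15 14:10 UTC
Rule 2/3 (NWB, -01:45): 2024-02-11 21:18 UTC ≤ query < 2024-08-15 17:43 UTC
14·60 + 10 - 105 = 745 min
745 = 0·1440 + 745; 745 = 12·60 + 25 → 12:25, same day
→ 2024-08-15 12:25 NWB

2024-08-15 12:25 NWB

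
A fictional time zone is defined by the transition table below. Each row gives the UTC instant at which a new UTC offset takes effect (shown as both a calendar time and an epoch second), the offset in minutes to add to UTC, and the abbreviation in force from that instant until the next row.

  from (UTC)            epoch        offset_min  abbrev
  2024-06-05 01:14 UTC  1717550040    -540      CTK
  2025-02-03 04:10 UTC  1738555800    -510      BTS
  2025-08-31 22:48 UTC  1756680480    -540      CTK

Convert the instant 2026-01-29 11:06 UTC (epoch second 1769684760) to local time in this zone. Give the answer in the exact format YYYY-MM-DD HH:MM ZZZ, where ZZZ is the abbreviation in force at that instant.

2026-01-29 02:06 CTK

Query: 2026-01-29 11:06 UTC
Rule 3/3 (CTK, -09:00): 2025-08-31 22:48 UTC ≤ query < +∞
11·60 + 6 - 540 = 126 min
126 = 0·1440 + 126; 126 = 2·60 + 6 → 02:06, same day
→ 2026-01-29 02:06 CTK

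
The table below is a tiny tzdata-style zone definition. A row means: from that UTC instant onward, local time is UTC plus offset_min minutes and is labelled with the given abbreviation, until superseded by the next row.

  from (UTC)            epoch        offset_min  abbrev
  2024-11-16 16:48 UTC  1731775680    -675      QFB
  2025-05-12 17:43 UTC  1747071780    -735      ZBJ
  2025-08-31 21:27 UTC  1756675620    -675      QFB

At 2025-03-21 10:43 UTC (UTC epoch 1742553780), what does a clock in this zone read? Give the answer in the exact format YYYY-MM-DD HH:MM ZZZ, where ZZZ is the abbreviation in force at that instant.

Query: 2025-03-21 10:43 UTC
Rule 1/3 (QFB, -11:15): 2024-11-16 16:48 UTC ≤ query < 2025-05-12 17:43 UTC
10·60 + 43 - 675 = -32 min
-32 = -1·1440 + 1408; 1408 = 23·60 + 28 → 23:28, 2025-03-21 - 1 day = 2025-03-20
→ 2025-03-20 23:28 QFB

2025-03-20 23:28 QFB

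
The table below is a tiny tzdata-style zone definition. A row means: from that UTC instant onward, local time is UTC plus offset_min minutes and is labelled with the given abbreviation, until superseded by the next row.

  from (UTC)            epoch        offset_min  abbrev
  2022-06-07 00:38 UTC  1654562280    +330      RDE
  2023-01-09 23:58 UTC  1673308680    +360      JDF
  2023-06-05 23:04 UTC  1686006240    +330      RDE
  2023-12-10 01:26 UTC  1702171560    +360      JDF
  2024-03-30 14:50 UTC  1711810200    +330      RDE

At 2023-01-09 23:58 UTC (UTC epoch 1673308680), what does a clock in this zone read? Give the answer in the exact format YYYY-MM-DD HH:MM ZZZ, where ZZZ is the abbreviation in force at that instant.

2023-01-10 05:58 JDF

Query: 2023-01-09 23:58 UTC
Rule 2/5 (JDF, +06:00): 2023-01-09 23:58 UTC ≤ query < 2023-06-05 23:04 UTC
23·60 + 58 + 360 = 1798 min
1798 = 1·1440 + 358; 358 = 5·60 + 58 → 05:58, 2023-01-09 + 1 day = 2023-01-10
→ 2023-01-10 05:58 JDF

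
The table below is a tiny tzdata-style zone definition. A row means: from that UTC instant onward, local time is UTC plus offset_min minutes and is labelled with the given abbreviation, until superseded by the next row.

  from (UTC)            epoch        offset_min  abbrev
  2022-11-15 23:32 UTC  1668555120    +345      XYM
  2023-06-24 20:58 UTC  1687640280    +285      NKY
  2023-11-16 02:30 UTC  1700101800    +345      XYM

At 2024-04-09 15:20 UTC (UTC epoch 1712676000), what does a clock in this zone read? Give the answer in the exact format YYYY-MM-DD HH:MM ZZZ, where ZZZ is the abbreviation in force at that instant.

2024-04-09 21:05 XYM

Query: 2024-04-09 15:20 UTC
Rule 3/3 (XYM, +05:45): 2023-11-16 02:30 UTC ≤ query < +∞
15·60 + 20 + 345 = 1265 min
1265 = 0·1440 + 1265; 1265 = 21·60 + 5 → 21:05, same day
→ 2024-04-09 21:05 XYM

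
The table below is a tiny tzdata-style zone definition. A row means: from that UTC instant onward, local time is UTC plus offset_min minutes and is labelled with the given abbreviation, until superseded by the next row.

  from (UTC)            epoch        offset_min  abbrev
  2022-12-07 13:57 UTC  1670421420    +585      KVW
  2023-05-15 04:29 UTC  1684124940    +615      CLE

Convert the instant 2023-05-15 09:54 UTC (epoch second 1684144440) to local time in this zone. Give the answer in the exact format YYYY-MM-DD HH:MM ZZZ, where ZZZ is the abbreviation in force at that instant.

2023-05-15 20:09 CLE

Query: 2023-05-15 09:54 UTC
Rule 2/2 (CLE, +10:15): 2023-05-15 04:29 UTC ≤ query < +∞
9·60 + 54 + 615 = 1209 min
1209 = 0·1440 + 1209; 1209 = 20·60 + 9 → 20:09, same day
→ 2023-05-15 20:09 CLE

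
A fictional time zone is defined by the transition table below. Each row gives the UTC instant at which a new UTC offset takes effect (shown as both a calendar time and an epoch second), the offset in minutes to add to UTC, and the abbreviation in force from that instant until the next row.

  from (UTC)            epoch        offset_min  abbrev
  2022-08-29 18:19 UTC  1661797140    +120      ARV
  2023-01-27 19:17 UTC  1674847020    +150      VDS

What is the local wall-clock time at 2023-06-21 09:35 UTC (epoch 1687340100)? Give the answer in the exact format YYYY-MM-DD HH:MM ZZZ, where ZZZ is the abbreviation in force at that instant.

Query: 2023-06-21 09:35 UTC
Rule 2/2 (VDS, +02:30): 2023-01-27 19:17 UTC ≤ query < +∞
9·60 + 35 + 150 = 725 min
725 = 0·1440 + 725; 725 = 12·60 + 5 → 12:05, same day
→ 2023-06-21 12:05 VDS

2023-06-21 12:05 VDS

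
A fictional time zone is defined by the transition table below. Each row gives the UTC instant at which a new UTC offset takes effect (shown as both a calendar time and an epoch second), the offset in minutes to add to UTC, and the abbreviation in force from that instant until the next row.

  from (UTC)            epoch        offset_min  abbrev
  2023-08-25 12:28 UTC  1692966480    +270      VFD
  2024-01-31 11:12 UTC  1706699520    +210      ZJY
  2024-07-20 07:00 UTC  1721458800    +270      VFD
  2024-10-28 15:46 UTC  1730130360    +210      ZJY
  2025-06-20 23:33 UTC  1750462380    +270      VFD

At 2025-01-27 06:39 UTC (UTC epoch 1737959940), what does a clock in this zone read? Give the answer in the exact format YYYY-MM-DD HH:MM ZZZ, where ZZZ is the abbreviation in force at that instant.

2025-01-27 10:09 ZJY

Query: 2025-01-27 06:39 UTC
Rule 4/5 (ZJY, +03:30): 2024-10-28 15:46 UTC ≤ query < 2025-06-20 23:33 UTC
6·60 + 39 + 210 = 609 min
609 = 0·1440 + 609; 609 = 10·60 + 9 → 10:09, same day
→ 2025-01-27 10:09 ZJY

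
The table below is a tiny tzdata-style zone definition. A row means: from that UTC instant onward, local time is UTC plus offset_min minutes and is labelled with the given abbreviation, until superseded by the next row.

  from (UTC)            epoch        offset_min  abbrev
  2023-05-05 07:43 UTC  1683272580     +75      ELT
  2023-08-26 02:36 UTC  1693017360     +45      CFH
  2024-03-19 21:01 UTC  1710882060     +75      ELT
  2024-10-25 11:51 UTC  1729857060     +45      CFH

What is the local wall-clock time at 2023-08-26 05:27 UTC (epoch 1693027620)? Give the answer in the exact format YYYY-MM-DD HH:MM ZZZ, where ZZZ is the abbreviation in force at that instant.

Query: 2023-08-26 05:27 UTC
Rule 2/4 (CFH, +00:45): 2023-08-26 02:36 UTC ≤ query < 2024-03-19 21:01 UTC
5·60 + 27 + 45 = 372 min
372 = 0·1440 + 372; 372 = 6·60 + 12 → 06:12, same day
→ 2023-08-26 06:12 CFH

2023-08-26 06:12 CFH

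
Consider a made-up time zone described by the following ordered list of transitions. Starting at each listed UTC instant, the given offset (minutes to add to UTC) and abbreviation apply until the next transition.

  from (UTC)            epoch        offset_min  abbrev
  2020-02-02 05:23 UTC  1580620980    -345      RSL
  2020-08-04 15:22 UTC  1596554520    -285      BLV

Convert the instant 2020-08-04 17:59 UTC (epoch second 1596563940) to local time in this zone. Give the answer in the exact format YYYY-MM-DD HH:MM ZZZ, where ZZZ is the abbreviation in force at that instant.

Query: 2020-08-04 17:59 UTC
Rule 2/2 (BLV, -04:45): 2020-08-04 15:22 UTC ≤ query < +∞
17·60 + 59 - 285 = 794 min
794 = 0·1440 + 794; 794 = 13·60 + 14 → 13:14, same day
→ 2020-08-04 13:14 BLV

2020-08-04 13:14 BLV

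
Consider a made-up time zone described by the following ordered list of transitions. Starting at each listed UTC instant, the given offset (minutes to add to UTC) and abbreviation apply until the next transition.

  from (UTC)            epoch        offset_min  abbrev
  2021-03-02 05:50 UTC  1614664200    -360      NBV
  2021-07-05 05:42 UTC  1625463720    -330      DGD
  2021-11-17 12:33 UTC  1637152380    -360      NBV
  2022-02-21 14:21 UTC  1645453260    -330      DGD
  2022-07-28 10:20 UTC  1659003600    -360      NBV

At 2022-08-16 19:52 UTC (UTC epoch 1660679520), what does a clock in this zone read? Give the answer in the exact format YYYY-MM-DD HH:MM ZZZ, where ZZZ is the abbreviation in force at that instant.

2022-08-16 13:52 NBV

Query: 2022-08-16 19:52 UTC
Rule 5/5 (NBV, -06:00): 2022-07-28 10:20 UTC ≤ query < +∞
19·60 + 52 - 360 = 832 min
832 = 0·1440 + 832; 832 = 13·60 + 52 → 13:52, same day
→ 2022-08-16 13:52 NBV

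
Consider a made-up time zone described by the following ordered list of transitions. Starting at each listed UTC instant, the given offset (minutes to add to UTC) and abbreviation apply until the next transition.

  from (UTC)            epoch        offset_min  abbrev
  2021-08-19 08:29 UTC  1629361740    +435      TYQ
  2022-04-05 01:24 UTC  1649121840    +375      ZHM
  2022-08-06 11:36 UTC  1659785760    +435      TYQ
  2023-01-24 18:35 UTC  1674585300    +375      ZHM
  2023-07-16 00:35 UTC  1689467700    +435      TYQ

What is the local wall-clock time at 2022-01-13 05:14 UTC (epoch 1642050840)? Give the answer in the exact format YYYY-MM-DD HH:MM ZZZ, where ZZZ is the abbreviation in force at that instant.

Query: 2022-01-13 05:14 UTC
Rule 1/5 (TYQ, +07:15): 2021-08-19 08:29 UTC ≤ query < 2022-04-05 01:24 UTC
5·60 + 14 + 435 = 749 min
749 = 0·1440 + 749; 749 = 12·60 + 29 → 12:29, same day
→ 2022-01-13 12:29 TYQ

2022-01-13 12:29 TYQ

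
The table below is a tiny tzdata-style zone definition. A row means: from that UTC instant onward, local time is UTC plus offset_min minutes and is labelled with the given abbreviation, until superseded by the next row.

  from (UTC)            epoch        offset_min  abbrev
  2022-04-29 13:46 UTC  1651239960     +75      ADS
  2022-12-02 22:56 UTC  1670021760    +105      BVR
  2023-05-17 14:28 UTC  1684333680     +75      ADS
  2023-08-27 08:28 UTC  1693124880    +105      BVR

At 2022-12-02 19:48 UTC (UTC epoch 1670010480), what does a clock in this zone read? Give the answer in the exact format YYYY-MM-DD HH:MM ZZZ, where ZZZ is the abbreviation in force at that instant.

2022-12-02 21:03 ADS

Query: 2022-12-02 19:48 UTC
Rule 1/4 (ADS, +01:15): 2022-04-29 13:46 UTC ≤ query < 2022-12-02 22:56 UTC
19·60 + 48 + 75 = 1263 min
1263 = 0·1440 + 1263; 1263 = 21·60 + 3 → 21:03, same day
→ 2022-12-02 21:03 ADS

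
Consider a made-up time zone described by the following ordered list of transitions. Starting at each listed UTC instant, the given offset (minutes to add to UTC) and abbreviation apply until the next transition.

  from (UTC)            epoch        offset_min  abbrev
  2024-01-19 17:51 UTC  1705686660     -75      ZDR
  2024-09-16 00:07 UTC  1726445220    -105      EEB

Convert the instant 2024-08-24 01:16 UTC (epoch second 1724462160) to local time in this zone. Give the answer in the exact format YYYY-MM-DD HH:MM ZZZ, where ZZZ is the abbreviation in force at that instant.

Query: 2024-08-24 01:16 UTC
Rule 1/2 (ZDR, -01:15): 2024-01-19 17:51 UTC ≤ query < 2024-09-16 00:07 UTC
1·60 + 16 - 75 = 1 min
1 = 0·1440 + 1; 1 = 0·60 + 1 → 00:01, same day
→ 2024-08-24 00:01 ZDR

2024-08-24 00:01 ZDR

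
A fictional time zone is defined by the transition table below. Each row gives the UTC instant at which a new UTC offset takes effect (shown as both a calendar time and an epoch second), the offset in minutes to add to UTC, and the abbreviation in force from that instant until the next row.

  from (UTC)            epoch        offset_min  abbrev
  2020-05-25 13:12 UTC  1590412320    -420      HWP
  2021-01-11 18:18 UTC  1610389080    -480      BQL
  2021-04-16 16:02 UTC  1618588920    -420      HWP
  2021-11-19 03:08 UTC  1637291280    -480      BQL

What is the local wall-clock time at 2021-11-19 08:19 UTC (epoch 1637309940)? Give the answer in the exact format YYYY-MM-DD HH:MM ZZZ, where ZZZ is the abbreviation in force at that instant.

Query: 2021-11-19 08:19 UTC
Rule 4/4 (BQL, -08:00): 2021-11-19 03:08 UTC ≤ query < +∞
8·60 + 19 - 480 = 19 min
19 = 0·1440 + 19; 19 = 0·60 + 19 → 00:19, same day
→ 2021-11-19 00:19 BQL

2021-11-19 00:19 BQL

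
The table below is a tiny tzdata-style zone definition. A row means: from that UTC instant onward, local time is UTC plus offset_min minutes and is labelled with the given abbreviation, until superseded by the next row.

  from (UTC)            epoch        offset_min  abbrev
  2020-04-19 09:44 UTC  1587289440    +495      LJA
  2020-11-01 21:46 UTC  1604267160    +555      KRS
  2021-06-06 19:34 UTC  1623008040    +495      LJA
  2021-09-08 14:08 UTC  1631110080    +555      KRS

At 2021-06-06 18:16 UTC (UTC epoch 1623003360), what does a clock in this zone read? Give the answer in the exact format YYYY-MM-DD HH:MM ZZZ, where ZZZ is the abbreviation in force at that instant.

2021-06-07 03:31 KRS

Query: 2021-06-06 18:16 UTC
Rule 2/4 (KRS, +09:15): 2020-11-01 21:46 UTC ≤ query < 2021-06-06 19:34 UTC
18·60 + 16 + 555 = 1651 min
1651 = 1·1440 + 211; 211 = 3·60 + 31 → 03:31, 2021-06-06 + 1 day = 2021-06-07
→ 2021-06-07 03:31 KRS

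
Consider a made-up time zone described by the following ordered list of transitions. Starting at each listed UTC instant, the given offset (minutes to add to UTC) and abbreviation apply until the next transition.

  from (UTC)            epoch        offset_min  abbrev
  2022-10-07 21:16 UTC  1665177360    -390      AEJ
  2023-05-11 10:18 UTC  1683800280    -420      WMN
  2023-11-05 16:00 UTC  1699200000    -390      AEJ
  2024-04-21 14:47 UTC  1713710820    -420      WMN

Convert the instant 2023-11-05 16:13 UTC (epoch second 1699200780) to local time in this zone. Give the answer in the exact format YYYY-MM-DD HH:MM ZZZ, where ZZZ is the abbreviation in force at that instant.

2023-11-05 09:43 AEJ

Query: 2023-11-05 16:13 UTC
Rule 3/4 (AEJ, -06:30): 2023-11-05 16:00 UTC ≤ query < 2024-04-21 14:47 UTC
16·60 + 13 - 390 = 583 min
583 = 0·1440 + 583; 583 = 9·60 + 43 → 09:43, same day
→ 2023-11-05 09:43 AEJ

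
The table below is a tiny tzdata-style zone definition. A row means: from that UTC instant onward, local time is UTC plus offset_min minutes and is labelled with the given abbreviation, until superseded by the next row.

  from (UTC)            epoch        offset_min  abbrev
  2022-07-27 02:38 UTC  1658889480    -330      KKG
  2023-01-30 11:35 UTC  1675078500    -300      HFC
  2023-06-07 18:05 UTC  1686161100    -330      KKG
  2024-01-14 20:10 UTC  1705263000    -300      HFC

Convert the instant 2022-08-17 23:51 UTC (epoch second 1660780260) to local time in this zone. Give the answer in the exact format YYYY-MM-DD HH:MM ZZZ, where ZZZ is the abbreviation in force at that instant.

Query: 2022-08-17 23:51 UTC
Rule 1/4 (KKG, -05:30): 2022-07-27 02:38 UTC ≤ query < 2023-01-30 11:35 UTC
23·60 + 51 - 330 = 1101 min
1101 = 0·1440 + 1101; 1101 = 18·60 + 21 → 18:21, same day
→ 2022-08-17 18:21 KKG

2022-08-17 18:21 KKG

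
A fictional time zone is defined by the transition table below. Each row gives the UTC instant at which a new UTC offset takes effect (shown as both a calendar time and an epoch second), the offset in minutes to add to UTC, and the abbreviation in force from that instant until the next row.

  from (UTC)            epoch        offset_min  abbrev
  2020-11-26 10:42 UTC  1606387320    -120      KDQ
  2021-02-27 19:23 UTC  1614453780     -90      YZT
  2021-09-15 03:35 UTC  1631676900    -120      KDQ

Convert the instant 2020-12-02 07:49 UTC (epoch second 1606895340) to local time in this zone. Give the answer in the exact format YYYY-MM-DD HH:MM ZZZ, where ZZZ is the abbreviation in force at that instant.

Query: 2020-12-02 07:49 UTC
Rule 1/3 (KDQ, -02:00): 2020-11-26 10:42 UTC ≤ query < 2021-02-27 19:23 UTC
7·60 + 49 - 120 = 349 min
349 = 0·1440 + 349; 349 = 5·60 + 49 → 05:49, same day
→ 2020-12-02 05:49 KDQ

2020-12-02 05:49 KDQ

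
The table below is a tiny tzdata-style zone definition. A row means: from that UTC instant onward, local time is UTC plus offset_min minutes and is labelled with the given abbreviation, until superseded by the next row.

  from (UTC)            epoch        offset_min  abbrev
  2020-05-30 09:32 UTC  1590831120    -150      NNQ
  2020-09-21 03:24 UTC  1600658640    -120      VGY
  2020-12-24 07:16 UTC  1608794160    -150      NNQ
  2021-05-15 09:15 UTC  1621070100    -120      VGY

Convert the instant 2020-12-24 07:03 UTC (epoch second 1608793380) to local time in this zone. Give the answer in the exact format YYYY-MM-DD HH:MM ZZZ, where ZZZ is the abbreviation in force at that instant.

2020-12-24 05:03 VGY

Query: 2020-12-24 07:03 UTC
Rule 2/4 (VGY, -02:00): 2020-09-21 03:24 UTC ≤ query < 2020-12-24 07:16 UTC
7·60 + 3 - 120 = 303 min
303 = 0·1440 + 303; 303 = 5·60 + 3 → 05:03, same day
→ 2020-12-24 05:03 VGY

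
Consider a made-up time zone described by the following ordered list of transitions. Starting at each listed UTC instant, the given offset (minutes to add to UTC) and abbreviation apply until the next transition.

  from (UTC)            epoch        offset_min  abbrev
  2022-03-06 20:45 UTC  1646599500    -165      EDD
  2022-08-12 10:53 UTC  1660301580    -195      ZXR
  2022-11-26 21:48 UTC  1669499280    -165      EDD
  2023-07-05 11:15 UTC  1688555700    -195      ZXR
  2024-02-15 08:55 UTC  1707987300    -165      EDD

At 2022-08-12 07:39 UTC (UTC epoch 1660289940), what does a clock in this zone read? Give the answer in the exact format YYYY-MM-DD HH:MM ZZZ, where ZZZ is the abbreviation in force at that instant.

2022-08-12 04:54 EDD

Query: 2022-08-12 07:39 UTC
Rule 1/5 (EDD, -02:45): 2022-03-06 20:45 UTC ≤ query < 2022-08-12 10:53 UTC
7·60 + 39 - 165 = 294 min
294 = 0·1440 + 294; 294 = 4·60 + 54 → 04:54, same day
→ 2022-08-12 04:54 EDD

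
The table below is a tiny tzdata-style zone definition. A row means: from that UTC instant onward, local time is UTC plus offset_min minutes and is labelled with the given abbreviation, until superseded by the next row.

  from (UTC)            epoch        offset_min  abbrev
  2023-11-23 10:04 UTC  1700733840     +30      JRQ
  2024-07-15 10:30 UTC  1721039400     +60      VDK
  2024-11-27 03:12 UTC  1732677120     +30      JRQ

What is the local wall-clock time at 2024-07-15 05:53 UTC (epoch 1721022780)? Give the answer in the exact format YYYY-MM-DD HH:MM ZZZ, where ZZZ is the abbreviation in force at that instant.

2024-07-15 06:23 JRQ

Query: 2024-07-15 05:53 UTC
Rule 1/3 (JRQ, +00:30): 2023-11-23 10:04 UTC ≤ query < 2024-07-15 10:30 UTC
5·60 + 53 + 30 = 383 min
383 = 0·1440 + 383; 383 = 6·60 + 23 → 06:23, same day
→ 2024-07-15 06:23 JRQ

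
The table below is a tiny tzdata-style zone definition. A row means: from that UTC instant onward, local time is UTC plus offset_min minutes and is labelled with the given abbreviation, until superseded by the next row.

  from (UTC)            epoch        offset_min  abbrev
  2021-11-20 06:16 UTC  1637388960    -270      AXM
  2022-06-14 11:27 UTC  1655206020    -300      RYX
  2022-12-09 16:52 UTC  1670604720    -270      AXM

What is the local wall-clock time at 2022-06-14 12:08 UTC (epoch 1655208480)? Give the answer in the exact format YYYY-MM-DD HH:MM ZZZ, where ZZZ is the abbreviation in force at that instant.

Query: 2022-06-14 12:08 UTC
Rule 2/3 (RYX, -05:00): 2022-06-14 11:27 UTC ≤ query < 2022-12-09 16:52 UTC
12·60 + 8 - 300 = 428 min
428 = 0·1440 + 428; 428 = 7·60 + 8 → 07:08, same day
→ 2022-06-14 07:08 RYX

2022-06-14 07:08 RYX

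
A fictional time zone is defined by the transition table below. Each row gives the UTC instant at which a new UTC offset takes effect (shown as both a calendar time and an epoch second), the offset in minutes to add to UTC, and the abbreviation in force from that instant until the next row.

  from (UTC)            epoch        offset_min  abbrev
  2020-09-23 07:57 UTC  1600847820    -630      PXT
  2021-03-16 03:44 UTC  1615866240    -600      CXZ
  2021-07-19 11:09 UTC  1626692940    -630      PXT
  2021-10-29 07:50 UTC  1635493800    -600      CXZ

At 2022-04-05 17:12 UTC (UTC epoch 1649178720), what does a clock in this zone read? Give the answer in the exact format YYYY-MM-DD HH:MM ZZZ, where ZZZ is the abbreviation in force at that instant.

2022-04-05 07:12 CXZ

Query: 2022-04-05 17:12 UTC
Rule 4/4 (CXZ, -10:00): 2021-10-29 07:50 UTC ≤ query < +∞
17·60 + 12 - 600 = 432 min
432 = 0·1440 + 432; 432 = 7·60 + 12 → 07:12, same day
→ 2022-04-05 07:12 CXZ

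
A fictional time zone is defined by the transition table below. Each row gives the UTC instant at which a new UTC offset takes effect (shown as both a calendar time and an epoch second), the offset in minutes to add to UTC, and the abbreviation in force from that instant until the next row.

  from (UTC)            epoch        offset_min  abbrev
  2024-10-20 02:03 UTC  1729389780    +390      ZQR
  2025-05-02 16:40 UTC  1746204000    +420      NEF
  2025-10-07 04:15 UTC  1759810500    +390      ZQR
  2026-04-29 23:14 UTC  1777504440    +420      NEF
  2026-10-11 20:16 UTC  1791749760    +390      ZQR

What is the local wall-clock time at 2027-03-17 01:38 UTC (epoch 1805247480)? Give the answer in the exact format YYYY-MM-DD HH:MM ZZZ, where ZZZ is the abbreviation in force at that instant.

Query: 2027-03-17 01:38 UTC
Rule 5/5 (ZQR, +06:30): 2026-10-11 20:16 UTC ≤ query < +∞
1·60 + 38 + 390 = 488 min
488 = 0·1440 + 488; 488 = 8·60 + 8 → 08:08, same day
→ 2027-03-17 08:08 ZQR

2027-03-17 08:08 ZQR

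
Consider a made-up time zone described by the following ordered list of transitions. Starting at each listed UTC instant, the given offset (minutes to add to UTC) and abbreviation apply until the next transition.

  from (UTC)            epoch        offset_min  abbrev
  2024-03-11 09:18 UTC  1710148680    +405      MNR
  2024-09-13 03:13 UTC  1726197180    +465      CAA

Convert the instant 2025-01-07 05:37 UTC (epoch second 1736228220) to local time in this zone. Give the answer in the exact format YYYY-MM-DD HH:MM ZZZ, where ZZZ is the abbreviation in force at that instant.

2025-01-07 13:22 CAA

Query: 2025-01-07 05:37 UTC
Rule 2/2 (CAA, +07:45): 2024-09-13 03:13 UTC ≤ query < +∞
5·60 + 37 + 465 = 802 min
802 = 0·1440 + 802; 802 = 13·60 + 22 → 13:22, same day
→ 2025-01-07 13:22 CAA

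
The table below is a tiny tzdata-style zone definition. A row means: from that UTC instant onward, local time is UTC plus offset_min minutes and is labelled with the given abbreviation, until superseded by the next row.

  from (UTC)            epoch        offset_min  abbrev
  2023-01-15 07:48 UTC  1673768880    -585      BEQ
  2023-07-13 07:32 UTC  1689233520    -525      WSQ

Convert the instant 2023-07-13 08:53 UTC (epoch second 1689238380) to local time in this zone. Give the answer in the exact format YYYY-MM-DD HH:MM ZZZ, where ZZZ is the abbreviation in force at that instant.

Query: 2023-07-13 08:53 UTC
Rule 2/2 (WSQ, -08:45): 2023-07-13 07:32 UTC ≤ query < +∞
8·60 + 53 - 525 = 8 min
8 = 0·1440 + 8; 8 = 0·60 + 8 → 00:08, same day
→ 2023-07-13 00:08 WSQ

2023-07-13 00:08 WSQ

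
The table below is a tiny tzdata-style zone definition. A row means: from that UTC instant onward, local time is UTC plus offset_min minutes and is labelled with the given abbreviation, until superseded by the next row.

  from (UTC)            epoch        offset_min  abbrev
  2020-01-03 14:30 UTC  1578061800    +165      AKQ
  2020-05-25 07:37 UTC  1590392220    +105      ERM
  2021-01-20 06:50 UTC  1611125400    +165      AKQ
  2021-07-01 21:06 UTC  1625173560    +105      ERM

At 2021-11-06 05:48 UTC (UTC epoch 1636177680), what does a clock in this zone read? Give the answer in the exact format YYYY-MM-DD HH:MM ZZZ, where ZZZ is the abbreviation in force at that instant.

Query: 2021-11-06 05:48 UTC
Rule 4/4 (ERM, +01:45): 2021-07-01 21:06 UTC ≤ query < +∞
5·60 + 48 + 105 = 453 min
453 = 0·1440 + 453; 453 = 7·60 + 33 → 07:33, same day
→ 2021-11-06 07:33 ERM

2021-11-06 07:33 ERM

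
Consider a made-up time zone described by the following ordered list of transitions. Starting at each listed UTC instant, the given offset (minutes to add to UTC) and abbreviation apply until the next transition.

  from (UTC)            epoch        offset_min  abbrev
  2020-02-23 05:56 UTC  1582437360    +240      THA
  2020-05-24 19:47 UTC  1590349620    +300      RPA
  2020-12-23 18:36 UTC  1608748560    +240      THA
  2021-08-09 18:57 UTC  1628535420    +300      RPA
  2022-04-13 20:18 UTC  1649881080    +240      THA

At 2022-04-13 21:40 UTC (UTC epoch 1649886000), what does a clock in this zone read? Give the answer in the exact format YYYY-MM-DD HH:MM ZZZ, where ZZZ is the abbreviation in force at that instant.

Query: 2022-04-13 21:40 UTC
Rule 5/5 (THA, +04:00): 2022-04-13 20:18 UTC ≤ query < +∞
21·60 + 40 + 240 = 1540 min
1540 = 1·1440 + 100; 100 = 1·60 + 40 → 01:40, 2022-04-13 + 1 day = 2022-04-14
→ 2022-04-14 01:40 THA

2022-04-14 01:40 THA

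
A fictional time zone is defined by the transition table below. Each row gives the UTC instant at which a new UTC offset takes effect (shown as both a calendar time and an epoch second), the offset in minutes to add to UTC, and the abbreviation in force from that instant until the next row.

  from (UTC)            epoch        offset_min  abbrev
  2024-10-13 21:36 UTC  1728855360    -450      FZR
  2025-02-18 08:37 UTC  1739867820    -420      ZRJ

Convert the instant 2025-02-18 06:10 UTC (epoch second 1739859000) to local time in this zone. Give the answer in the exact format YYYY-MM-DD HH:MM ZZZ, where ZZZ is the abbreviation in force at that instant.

Query: 2025-02-18 06:10 UTC
Rule 1/2 (FZR, -07:30): 2024-10-13 21:36 UTC ≤ query < 2025-02-18 08:37 UTC
6·60 + 10 - 450 = -80 min
-80 = -1·1440 + 1360; 1360 = 22·60 + 40 → 22:40, 2025-02-18 - 1 day = 2025-02-17
→ 2025-02-17 22:40 FZR

2025-02-17 22:40 FZR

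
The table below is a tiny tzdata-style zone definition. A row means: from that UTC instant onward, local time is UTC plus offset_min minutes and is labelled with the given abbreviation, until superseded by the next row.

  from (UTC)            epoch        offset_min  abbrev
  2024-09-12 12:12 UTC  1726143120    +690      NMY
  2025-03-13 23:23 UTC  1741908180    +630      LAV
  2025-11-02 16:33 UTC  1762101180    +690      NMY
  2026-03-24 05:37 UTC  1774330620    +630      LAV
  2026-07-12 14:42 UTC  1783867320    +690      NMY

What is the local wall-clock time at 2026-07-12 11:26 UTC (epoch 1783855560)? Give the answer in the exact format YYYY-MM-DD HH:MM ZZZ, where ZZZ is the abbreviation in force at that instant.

Query: 2026-07-12 11:26 UTC
Rule 4/5 (LAV, +10:30): 2026-03-24 05:37 UTC ≤ query < 2026-07-12 14:42 UTC
11·60 + 26 + 630 = 1316 min
1316 = 0·1440 + 1316; 1316 = 21·60 + 56 → 21:56, same day
→ 2026-07-12 21:56 LAV

2026-07-12 21:56 LAV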